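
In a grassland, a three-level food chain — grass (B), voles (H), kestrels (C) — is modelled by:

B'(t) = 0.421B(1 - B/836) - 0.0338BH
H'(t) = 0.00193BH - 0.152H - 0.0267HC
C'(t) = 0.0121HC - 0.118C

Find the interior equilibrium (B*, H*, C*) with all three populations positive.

B* ≈ 181, H* ≈ 9.75, C* ≈ 7.42

From dC/dt = 0: 0.0121H* = 0.118, so H* = 9.75.
From dB/dt = 0: 0.421(1 - B*/836) = 0.0338·9.75, giving B* = 836·(1 - 0.783) = 181.
From dH/dt = 0: 0.00193·181 - 0.152 = 0.0267C*, so C* = 0.198/0.0267 = 7.42.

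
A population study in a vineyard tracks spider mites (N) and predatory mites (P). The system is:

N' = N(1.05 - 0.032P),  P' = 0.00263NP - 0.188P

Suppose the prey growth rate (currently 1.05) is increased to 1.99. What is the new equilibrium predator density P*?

P* ≈ 62.2

At the interior fixed point, setting dN/dt = 0 with N > 0 fixes P* = (prey growth rate)/(NP coefficient) — independent of the other coefficients.
With the change, P* = 1.99/0.032 = 62.2; it rises from 32.8.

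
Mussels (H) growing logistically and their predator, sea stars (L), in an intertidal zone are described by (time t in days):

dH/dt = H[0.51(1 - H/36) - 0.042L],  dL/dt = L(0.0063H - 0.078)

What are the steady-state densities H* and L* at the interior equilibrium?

H* ≈ 12.4, L* ≈ 7.97

From dL/dt = 0 with L > 0: 0.0063H* = 0.078, so H* = 12.4.
Substitute into dH/dt = 0: 0.51(1 - 12.4/36) = 0.042L*.
The bracket is 0.656, giving L* = 0.335/0.042 = 7.97.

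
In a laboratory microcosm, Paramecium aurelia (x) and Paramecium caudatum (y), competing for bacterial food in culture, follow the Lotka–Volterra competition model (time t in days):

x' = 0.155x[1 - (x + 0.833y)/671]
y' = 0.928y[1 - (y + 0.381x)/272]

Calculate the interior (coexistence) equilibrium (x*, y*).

x* ≈ 651, y* ≈ 24

Setting both brackets to zero gives the nullclines x + 0.833y = 671 and 0.381x + y = 272.
Substituting y = 272 - 0.381x into the first: x(1 - 0.833·0.381) = 671 - 0.833·272.
So x* = 444/0.683 = 651, and then y* = 272 - 0.381·651 = 24.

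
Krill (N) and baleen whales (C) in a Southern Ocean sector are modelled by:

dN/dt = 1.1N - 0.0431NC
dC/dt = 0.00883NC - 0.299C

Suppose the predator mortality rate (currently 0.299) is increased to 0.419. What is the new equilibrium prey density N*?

At the interior fixed point, setting dC/dt = 0 with C > 0 fixes N* = (predator death rate)/(NC coefficient) — independent of the other coefficients.
With the change, N* = 0.419/0.00883 = 47.5; it rises from 33.9.

N* ≈ 47.5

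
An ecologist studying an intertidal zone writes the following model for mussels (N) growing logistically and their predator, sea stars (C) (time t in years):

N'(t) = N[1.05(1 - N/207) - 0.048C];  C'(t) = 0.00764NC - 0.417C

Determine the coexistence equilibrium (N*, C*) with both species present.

From dC/dt = 0 with C > 0: 0.00764N* = 0.417, so N* = 54.6.
Substitute into dN/dt = 0: 1.05(1 - 54.6/207) = 0.048C*.
The bracket is 0.736, giving C* = 0.773/0.048 = 16.1.

N* ≈ 54.6, C* ≈ 16.1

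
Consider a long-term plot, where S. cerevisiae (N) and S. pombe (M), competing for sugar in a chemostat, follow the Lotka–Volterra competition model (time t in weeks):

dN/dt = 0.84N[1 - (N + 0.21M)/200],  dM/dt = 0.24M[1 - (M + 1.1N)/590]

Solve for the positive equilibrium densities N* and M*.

Setting both brackets to zero gives the nullclines N + 0.21M = 200 and 1.1N + M = 590.
Substituting M = 590 - 1.1N into the first: N(1 - 0.21·1.1) = 200 - 0.21·590.
So N* = 76.1/0.769 = 99, and then M* = 590 - 1.1·99 = 481.

N* ≈ 99, M* ≈ 481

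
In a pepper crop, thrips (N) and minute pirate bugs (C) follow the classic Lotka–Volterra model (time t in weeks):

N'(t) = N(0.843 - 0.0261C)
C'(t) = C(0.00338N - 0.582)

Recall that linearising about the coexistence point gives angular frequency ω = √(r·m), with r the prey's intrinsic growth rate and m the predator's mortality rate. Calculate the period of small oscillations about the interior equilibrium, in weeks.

T ≈ 8.97 weeks

Here r = 0.843 and m = 0.582, so r·m = 0.491.
ω = √0.491 = 0.7 per week, hence T = 2π/ω ≈ 8.97 weeks.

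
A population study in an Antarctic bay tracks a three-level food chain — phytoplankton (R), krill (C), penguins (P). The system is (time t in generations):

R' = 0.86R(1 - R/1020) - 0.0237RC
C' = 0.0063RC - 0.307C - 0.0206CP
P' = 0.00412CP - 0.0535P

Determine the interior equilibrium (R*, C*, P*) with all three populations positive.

From dP/dt = 0: 0.00412C* = 0.0535, so C* = 13.
From dR/dt = 0: 0.86(1 - R*/1020) = 0.0237·13, giving R* = 1020·(1 - 0.358) = 655.
From dC/dt = 0: 0.0063·655 - 0.307 = 0.0206P*, so P* = 3.82/0.0206 = 185.

R* ≈ 655, C* ≈ 13, P* ≈ 185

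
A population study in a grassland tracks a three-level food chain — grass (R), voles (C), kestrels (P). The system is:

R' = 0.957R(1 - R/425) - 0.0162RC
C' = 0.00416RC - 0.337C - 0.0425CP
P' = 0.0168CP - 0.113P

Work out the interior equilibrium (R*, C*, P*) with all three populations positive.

From dP/dt = 0: 0.0168C* = 0.113, so C* = 6.73.
From dR/dt = 0: 0.957(1 - R*/425) = 0.0162·6.73, giving R* = 425·(1 - 0.114) = 377.
From dC/dt = 0: 0.00416·377 - 0.337 = 0.0425P*, so P* = 1.23/0.0425 = 28.9.

R* ≈ 377, C* ≈ 6.73, P* ≈ 28.9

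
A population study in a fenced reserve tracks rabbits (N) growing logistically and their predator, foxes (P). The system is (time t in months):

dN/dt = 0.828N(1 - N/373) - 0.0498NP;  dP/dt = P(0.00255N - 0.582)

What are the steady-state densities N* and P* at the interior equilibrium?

N* ≈ 228, P* ≈ 6.45

From dP/dt = 0 with P > 0: 0.00255N* = 0.582, so N* = 228.
Substitute into dN/dt = 0: 0.828(1 - 228/373) = 0.0498P*.
The bracket is 0.388, giving P* = 0.321/0.0498 = 6.45.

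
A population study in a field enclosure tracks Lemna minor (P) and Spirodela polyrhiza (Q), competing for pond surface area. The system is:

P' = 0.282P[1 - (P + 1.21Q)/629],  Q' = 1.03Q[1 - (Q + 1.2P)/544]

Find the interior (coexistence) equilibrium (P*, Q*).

P* ≈ 64.7, Q* ≈ 466

Setting both brackets to zero gives the nullclines P + 1.21Q = 629 and 1.2P + Q = 544.
Substituting Q = 544 - 1.2P into the first: P(1 - 1.21·1.2) = 629 - 1.21·544.
So P* = -29.2/-0.452 = 64.7, and then Q* = 544 - 1.2·64.7 = 466.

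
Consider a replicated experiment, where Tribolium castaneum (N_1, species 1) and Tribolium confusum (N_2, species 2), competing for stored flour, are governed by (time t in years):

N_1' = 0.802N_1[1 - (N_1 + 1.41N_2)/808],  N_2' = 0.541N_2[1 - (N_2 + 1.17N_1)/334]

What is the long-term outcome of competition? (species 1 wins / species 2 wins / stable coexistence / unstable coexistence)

Compare the nullcline intercepts: K1/α12 = 808/1.41 = 573 > K2 = 334; K2/α21 = 334/1.17 = 285 < K1 = 808.
Since the inequalities point opposite ways, species 1 can invade but species 2 cannot.

species 1 excludes species 2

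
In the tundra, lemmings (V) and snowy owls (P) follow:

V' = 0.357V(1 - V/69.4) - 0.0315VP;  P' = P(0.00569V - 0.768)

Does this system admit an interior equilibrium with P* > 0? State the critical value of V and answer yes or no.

The predator equation gives dP/dt > 0 only when V > 0.768/0.00569 = 135.
Without the predator, V → K = 69.4. Since 69.4 < 135, the predator cannot invade.

Threshold V = 135; K < 135, so no, the predator goes extinct.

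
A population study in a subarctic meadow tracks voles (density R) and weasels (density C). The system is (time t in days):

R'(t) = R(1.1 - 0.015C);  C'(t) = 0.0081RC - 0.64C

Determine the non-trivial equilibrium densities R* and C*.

R* ≈ 79, C* ≈ 73.3

Set dC/dt = 0 with C > 0: 0.0081R - 0.64 = 0, so R* = 0.64/0.0081 = 79.
Set dR/dt = 0 with R > 0: 1.1 - 0.015C = 0, so C* = 1.1/0.015 = 73.3.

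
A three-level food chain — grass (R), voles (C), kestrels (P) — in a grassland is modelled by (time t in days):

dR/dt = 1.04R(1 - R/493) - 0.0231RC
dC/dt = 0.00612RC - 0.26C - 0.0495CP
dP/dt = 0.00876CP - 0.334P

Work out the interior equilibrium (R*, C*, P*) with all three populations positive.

R* ≈ 75.5, C* ≈ 38.1, P* ≈ 4.08

From dP/dt = 0: 0.00876C* = 0.334, so C* = 38.1.
From dR/dt = 0: 1.04(1 - R*/493) = 0.0231·38.1, giving R* = 493·(1 - 0.847) = 75.5.
From dC/dt = 0: 0.00612·75.5 - 0.26 = 0.0495P*, so P* = 0.202/0.0495 = 4.08.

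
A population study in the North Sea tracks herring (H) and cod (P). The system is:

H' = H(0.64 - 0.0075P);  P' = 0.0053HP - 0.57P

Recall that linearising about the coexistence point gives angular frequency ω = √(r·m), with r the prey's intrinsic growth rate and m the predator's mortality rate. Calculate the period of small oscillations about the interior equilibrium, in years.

Here r = 0.64 and m = 0.57, so r·m = 0.365.
ω = √0.365 = 0.604 per year, hence T = 2π/ω ≈ 10.4 years.

T ≈ 10.4 years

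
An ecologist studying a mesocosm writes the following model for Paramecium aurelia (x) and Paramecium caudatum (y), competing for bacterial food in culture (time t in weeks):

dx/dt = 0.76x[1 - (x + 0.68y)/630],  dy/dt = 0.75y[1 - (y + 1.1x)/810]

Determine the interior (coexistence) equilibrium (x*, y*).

x* ≈ 314, y* ≈ 464

Setting both brackets to zero gives the nullclines x + 0.68y = 630 and 1.1x + y = 810.
Substituting y = 810 - 1.1x into the first: x(1 - 0.68·1.1) = 630 - 0.68·810.
So x* = 79.2/0.252 = 314, and then y* = 810 - 1.1·314 = 464.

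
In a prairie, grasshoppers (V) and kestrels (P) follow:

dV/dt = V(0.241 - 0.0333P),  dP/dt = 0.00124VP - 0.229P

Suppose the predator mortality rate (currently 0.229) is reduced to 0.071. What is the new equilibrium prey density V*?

At the interior fixed point, setting dP/dt = 0 with P > 0 fixes V* = (predator death rate)/(VP coefficient) — independent of the other coefficients.
With the change, V* = 0.071/0.00124 = 57.3; it falls from 185.

V* ≈ 57.3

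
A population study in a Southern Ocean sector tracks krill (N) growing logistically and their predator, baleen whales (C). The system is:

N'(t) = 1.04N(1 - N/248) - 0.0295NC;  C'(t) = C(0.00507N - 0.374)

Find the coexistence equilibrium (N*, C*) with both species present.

From dC/dt = 0 with C > 0: 0.00507N* = 0.374, so N* = 73.8.
Substitute into dN/dt = 0: 1.04(1 - 73.8/248) = 0.0295C*.
The bracket is 0.703, giving C* = 0.731/0.0295 = 24.8.

N* ≈ 73.8, C* ≈ 24.8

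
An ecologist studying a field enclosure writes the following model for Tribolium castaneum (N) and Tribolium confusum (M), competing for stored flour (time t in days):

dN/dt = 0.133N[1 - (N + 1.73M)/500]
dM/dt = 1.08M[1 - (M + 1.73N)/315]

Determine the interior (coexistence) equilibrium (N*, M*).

N* ≈ 22.6, M* ≈ 276

Setting both brackets to zero gives the nullclines N + 1.73M = 500 and 1.73N + M = 315.
Substituting M = 315 - 1.73N into the first: N(1 - 1.73·1.73) = 500 - 1.73·315.
So N* = -45/-1.99 = 22.6, and then M* = 315 - 1.73·22.6 = 276.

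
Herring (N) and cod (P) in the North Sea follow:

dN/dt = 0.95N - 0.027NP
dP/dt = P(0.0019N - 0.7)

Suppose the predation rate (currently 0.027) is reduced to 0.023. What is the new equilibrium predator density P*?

At the interior fixed point, setting dN/dt = 0 with N > 0 fixes P* = (prey growth rate)/(NP coefficient) — independent of the other coefficients.
With the change, P* = 0.95/0.023 = 41.3; it rises from 35.2.

P* ≈ 41.3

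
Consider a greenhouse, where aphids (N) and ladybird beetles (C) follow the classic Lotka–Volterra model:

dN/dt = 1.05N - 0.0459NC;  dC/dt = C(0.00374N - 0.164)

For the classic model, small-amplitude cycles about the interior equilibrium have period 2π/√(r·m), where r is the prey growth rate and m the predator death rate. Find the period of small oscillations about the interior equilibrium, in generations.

Here r = 1.05 and m = 0.164, so r·m = 0.172.
ω = √0.172 = 0.415 per generation, hence T = 2π/ω ≈ 15.1 generations.

T ≈ 15.1 generations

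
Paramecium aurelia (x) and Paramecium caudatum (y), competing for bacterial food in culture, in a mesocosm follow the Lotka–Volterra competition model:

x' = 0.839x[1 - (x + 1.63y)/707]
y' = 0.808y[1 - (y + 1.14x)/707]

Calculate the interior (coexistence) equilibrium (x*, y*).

x* ≈ 519, y* ≈ 115

Setting both brackets to zero gives the nullclines x + 1.63y = 707 and 1.14x + y = 707.
Substituting y = 707 - 1.14x into the first: x(1 - 1.63·1.14) = 707 - 1.63·707.
So x* = -445/-0.858 = 519, and then y* = 707 - 1.14·519 = 115.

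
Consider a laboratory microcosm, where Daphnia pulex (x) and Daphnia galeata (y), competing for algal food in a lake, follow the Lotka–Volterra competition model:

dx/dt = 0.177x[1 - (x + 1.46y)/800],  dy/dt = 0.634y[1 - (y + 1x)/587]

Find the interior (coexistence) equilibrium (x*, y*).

Setting both brackets to zero gives the nullclines x + 1.46y = 800 and 1x + y = 587.
Substituting y = 587 - 1x into the first: x(1 - 1.46·1) = 800 - 1.46·587.
So x* = -57/-0.46 = 124, and then y* = 587 - 1·124 = 463.

x* ≈ 124, y* ≈ 463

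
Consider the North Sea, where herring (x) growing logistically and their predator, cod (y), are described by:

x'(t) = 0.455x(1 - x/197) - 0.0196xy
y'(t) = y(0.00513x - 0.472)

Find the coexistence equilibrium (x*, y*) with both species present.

From dy/dt = 0 with y > 0: 0.00513x* = 0.472, so x* = 92.
Substitute into dx/dt = 0: 0.455(1 - 92/197) = 0.0196y*.
The bracket is 0.533, giving y* = 0.242/0.0196 = 12.4.

x* ≈ 92, y* ≈ 12.4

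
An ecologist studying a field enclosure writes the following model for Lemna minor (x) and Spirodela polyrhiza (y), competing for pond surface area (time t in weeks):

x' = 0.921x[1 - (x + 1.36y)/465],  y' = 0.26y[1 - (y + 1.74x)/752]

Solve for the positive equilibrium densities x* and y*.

x* ≈ 408, y* ≈ 41.8

Setting both brackets to zero gives the nullclines x + 1.36y = 465 and 1.74x + y = 752.
Substituting y = 752 - 1.74x into the first: x(1 - 1.36·1.74) = 465 - 1.36·752.
So x* = -558/-1.37 = 408, and then y* = 752 - 1.74·408 = 41.8.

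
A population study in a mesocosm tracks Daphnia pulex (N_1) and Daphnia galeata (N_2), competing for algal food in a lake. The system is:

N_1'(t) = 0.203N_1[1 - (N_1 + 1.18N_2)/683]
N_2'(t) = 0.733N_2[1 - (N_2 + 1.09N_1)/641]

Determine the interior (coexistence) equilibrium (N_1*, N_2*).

N_1* ≈ 256, N_2* ≈ 362

Setting both brackets to zero gives the nullclines N_1 + 1.18N_2 = 683 and 1.09N_1 + N_2 = 641.
Substituting N_2 = 641 - 1.09N_1 into the first: N_1(1 - 1.18·1.09) = 683 - 1.18·641.
So N_1* = -73.4/-0.286 = 256, and then N_2* = 641 - 1.09·256 = 362.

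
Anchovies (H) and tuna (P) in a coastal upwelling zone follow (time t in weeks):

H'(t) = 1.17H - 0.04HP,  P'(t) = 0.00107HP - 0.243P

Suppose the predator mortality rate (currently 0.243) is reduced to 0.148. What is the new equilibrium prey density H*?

H* ≈ 138

At the interior fixed point, setting dP/dt = 0 with P > 0 fixes H* = (predator death rate)/(HP coefficient) — independent of the other coefficients.
With the change, H* = 0.148/0.00107 = 138; it falls from 227.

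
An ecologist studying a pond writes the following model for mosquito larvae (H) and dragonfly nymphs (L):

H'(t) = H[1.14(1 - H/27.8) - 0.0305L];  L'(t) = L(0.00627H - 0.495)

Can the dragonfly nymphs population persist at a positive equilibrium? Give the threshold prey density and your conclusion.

The predator equation gives dL/dt > 0 only when H > 0.495/0.00627 = 78.9.
Without the predator, H → K = 27.8. Since 27.8 < 78.9, the predator cannot invade.

Threshold H = 78.9; K < 78.9, so no, the predator goes extinct.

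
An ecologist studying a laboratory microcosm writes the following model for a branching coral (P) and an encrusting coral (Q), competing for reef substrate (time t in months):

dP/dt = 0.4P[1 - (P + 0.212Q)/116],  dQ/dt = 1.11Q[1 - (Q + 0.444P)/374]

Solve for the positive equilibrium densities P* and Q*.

Setting both brackets to zero gives the nullclines P + 0.212Q = 116 and 0.444P + Q = 374.
Substituting Q = 374 - 0.444P into the first: P(1 - 0.212·0.444) = 116 - 0.212·374.
So P* = 36.7/0.906 = 40.5, and then Q* = 374 - 0.444·40.5 = 356.

P* ≈ 40.5, Q* ≈ 356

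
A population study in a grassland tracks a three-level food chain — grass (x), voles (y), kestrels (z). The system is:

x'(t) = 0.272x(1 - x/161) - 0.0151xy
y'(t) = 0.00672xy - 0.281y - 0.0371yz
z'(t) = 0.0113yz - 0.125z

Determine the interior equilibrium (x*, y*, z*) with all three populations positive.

From dz/dt = 0: 0.0113y* = 0.125, so y* = 11.1.
From dx/dt = 0: 0.272(1 - x*/161) = 0.0151·11.1, giving x* = 161·(1 - 0.614) = 62.1.
From dy/dt = 0: 0.00672·62.1 - 0.281 = 0.0371z*, so z* = 0.137/0.0371 = 3.68.

x* ≈ 62.1, y* ≈ 11.1, z* ≈ 3.68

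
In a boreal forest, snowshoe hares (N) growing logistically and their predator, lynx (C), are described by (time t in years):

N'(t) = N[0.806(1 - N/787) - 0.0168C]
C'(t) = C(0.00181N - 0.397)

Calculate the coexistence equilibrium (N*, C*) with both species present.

From dC/dt = 0 with C > 0: 0.00181N* = 0.397, so N* = 219.
Substitute into dN/dt = 0: 0.806(1 - 219/787) = 0.0168C*.
The bracket is 0.721, giving C* = 0.581/0.0168 = 34.6.

N* ≈ 219, C* ≈ 34.6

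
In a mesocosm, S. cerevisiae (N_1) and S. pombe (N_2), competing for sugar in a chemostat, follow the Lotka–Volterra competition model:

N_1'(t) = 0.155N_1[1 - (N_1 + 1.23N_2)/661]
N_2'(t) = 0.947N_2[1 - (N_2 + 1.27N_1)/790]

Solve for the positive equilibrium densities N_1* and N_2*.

N_1* ≈ 553, N_2* ≈ 88

Setting both brackets to zero gives the nullclines N_1 + 1.23N_2 = 661 and 1.27N_1 + N_2 = 790.
Substituting N_2 = 790 - 1.27N_1 into the first: N_1(1 - 1.23·1.27) = 661 - 1.23·790.
So N_1* = -311/-0.562 = 553, and then N_2* = 790 - 1.27·553 = 88.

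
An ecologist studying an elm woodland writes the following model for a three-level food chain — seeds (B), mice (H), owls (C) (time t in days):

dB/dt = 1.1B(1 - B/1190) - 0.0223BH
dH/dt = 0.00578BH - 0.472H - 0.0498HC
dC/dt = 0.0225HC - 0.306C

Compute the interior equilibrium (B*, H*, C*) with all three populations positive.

From dC/dt = 0: 0.0225H* = 0.306, so H* = 13.6.
From dB/dt = 0: 1.1(1 - B*/1190) = 0.0223·13.6, giving B* = 1190·(1 - 0.276) = 862.
From dH/dt = 0: 0.00578·862 - 0.472 = 0.0498C*, so C* = 4.51/0.0498 = 90.6.

B* ≈ 862, H* ≈ 13.6, C* ≈ 90.6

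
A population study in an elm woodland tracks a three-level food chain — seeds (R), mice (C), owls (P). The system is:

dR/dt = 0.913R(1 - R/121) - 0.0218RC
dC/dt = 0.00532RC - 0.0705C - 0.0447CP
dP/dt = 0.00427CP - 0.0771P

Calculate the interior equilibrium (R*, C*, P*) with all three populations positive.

R* ≈ 68.8, C* ≈ 18.1, P* ≈ 6.61

From dP/dt = 0: 0.00427C* = 0.0771, so C* = 18.1.
From dR/dt = 0: 0.913(1 - R*/121) = 0.0218·18.1, giving R* = 121·(1 - 0.431) = 68.8.
From dC/dt = 0: 0.00532·68.8 - 0.0705 = 0.0447P*, so P* = 0.296/0.0447 = 6.61.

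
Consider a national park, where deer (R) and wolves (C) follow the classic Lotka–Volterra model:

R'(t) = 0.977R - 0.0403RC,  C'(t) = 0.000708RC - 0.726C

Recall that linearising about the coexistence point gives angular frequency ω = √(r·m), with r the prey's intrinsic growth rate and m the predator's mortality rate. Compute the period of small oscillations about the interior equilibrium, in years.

Here r = 0.977 and m = 0.726, so r·m = 0.709.
ω = √0.709 = 0.842 per year, hence T = 2π/ω ≈ 7.46 years.

T ≈ 7.46 years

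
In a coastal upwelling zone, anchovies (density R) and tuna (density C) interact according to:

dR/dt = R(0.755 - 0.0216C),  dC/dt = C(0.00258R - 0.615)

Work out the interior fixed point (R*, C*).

Set dC/dt = 0 with C > 0: 0.00258R - 0.615 = 0, so R* = 0.615/0.00258 = 238.
Set dR/dt = 0 with R > 0: 0.755 - 0.0216C = 0, so C* = 0.755/0.0216 = 35.

R* ≈ 238, C* ≈ 35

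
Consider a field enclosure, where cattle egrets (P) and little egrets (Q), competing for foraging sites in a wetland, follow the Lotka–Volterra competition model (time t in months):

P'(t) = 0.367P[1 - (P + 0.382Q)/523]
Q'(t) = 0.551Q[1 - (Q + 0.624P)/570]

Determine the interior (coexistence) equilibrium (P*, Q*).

Setting both brackets to zero gives the nullclines P + 0.382Q = 523 and 0.624P + Q = 570.
Substituting Q = 570 - 0.624P into the first: P(1 - 0.382·0.624) = 523 - 0.382·570.
So P* = 305/0.762 = 401, and then Q* = 570 - 0.624·401 = 320.

P* ≈ 401, Q* ≈ 320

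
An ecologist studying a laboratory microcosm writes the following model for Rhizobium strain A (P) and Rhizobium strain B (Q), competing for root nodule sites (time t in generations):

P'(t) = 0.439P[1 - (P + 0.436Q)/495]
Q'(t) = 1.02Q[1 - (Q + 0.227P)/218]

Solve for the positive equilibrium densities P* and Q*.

P* ≈ 444, Q* ≈ 117

Setting both brackets to zero gives the nullclines P + 0.436Q = 495 and 0.227P + Q = 218.
Substituting Q = 218 - 0.227P into the first: P(1 - 0.436·0.227) = 495 - 0.436·218.
So P* = 400/0.901 = 444, and then Q* = 218 - 0.227·444 = 117.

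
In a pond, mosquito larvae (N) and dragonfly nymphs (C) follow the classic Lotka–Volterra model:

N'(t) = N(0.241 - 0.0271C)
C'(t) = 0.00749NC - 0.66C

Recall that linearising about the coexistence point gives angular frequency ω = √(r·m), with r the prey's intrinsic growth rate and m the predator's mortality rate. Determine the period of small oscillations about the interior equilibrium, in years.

T ≈ 15.8 years

Here r = 0.241 and m = 0.66, so r·m = 0.159.
ω = √0.159 = 0.399 per year, hence T = 2π/ω ≈ 15.8 years.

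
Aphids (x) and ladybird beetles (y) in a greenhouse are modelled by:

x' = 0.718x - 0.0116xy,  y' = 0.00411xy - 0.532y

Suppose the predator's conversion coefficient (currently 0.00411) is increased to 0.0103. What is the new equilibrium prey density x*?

x* ≈ 51.7

At the interior fixed point, setting dy/dt = 0 with y > 0 fixes x* = (predator death rate)/(xy coefficient) — independent of the other coefficients.
With the change, x* = 0.532/0.0103 = 51.7; it falls from 129.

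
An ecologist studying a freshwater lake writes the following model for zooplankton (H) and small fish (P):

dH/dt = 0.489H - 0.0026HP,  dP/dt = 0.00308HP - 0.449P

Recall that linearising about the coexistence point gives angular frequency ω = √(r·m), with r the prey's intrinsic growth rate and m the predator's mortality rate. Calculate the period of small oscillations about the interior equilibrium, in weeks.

T ≈ 13.4 weeks

Here r = 0.489 and m = 0.449, so r·m = 0.22.
ω = √0.22 = 0.469 per week, hence T = 2π/ω ≈ 13.4 weeks.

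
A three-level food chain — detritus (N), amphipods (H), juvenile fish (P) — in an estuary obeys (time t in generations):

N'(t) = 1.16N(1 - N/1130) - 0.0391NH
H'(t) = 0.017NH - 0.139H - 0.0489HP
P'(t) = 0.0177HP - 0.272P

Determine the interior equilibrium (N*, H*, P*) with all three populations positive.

N* ≈ 545, H* ≈ 15.4, P* ≈ 187

From dP/dt = 0: 0.0177H* = 0.272, so H* = 15.4.
From dN/dt = 0: 1.16(1 - N*/1130) = 0.0391·15.4, giving N* = 1130·(1 - 0.518) = 545.
From dH/dt = 0: 0.017·545 - 0.139 = 0.0489P*, so P* = 9.12/0.0489 = 187.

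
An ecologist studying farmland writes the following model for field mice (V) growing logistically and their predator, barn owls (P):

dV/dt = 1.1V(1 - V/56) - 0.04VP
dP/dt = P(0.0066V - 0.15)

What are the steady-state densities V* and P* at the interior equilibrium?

From dP/dt = 0 with P > 0: 0.0066V* = 0.15, so V* = 22.7.
Substitute into dV/dt = 0: 1.1(1 - 22.7/56) = 0.04P*.
The bracket is 0.594, giving P* = 0.654/0.04 = 16.3.

V* ≈ 22.7, P* ≈ 16.3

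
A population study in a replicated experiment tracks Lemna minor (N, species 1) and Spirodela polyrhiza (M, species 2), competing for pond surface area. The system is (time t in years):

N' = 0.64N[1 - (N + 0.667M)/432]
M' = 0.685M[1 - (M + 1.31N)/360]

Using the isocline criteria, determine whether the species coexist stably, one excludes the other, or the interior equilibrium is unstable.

species 1 excludes species 2

Compare the nullcline intercepts: K1/α12 = 432/0.667 = 648 > K2 = 360; K2/α21 = 360/1.31 = 275 < K1 = 432.
Since the inequalities point opposite ways, species 1 can invade but species 2 cannot.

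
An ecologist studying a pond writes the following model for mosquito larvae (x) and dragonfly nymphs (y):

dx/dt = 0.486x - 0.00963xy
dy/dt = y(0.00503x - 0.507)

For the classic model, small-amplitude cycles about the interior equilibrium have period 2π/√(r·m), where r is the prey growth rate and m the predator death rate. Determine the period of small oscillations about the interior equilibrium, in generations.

Here r = 0.486 and m = 0.507, so r·m = 0.246.
ω = √0.246 = 0.496 per generation, hence T = 2π/ω ≈ 12.7 generations.

T ≈ 12.7 generations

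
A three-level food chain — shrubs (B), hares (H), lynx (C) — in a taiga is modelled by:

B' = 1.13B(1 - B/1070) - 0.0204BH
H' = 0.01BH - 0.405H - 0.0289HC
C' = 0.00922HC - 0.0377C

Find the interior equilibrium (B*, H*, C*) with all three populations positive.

From dC/dt = 0: 0.00922H* = 0.0377, so H* = 4.09.
From dB/dt = 0: 1.13(1 - B*/1070) = 0.0204·4.09, giving B* = 1070·(1 - 0.0738) = 991.
From dH/dt = 0: 0.01·991 - 0.405 = 0.0289C*, so C* = 9.51/0.0289 = 329.

B* ≈ 991, H* ≈ 4.09, C* ≈ 329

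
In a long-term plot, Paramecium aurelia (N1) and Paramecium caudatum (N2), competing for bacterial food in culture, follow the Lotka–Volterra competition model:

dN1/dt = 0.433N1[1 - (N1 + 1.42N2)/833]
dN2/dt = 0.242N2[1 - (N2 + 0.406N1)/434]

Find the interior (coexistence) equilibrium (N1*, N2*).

N1* ≈ 512, N2* ≈ 226

Setting both brackets to zero gives the nullclines N1 + 1.42N2 = 833 and 0.406N1 + N2 = 434.
Substituting N2 = 434 - 0.406N1 into the first: N1(1 - 1.42·0.406) = 833 - 1.42·434.
So N1* = 217/0.423 = 512, and then N2* = 434 - 0.406·512 = 226.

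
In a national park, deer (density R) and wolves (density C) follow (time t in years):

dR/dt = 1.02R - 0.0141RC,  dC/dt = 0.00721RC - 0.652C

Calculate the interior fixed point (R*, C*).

Set dC/dt = 0 with C > 0: 0.00721R - 0.652 = 0, so R* = 0.652/0.00721 = 90.4.
Set dR/dt = 0 with R > 0: 1.02 - 0.0141C = 0, so C* = 1.02/0.0141 = 72.3.

R* ≈ 90.4, C* ≈ 72.3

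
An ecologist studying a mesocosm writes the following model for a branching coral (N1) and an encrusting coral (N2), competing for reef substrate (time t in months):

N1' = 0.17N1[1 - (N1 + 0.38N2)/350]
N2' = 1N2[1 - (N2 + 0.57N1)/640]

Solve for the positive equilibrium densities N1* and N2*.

N1* ≈ 136, N2* ≈ 562

Setting both brackets to zero gives the nullclines N1 + 0.38N2 = 350 and 0.57N1 + N2 = 640.
Substituting N2 = 640 - 0.57N1 into the first: N1(1 - 0.38·0.57) = 350 - 0.38·640.
So N1* = 107/0.783 = 136, and then N2* = 640 - 0.57·136 = 562.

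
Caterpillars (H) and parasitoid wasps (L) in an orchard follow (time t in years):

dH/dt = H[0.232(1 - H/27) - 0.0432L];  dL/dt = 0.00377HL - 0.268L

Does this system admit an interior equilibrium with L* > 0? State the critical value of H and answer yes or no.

The predator equation gives dL/dt > 0 only when H > 0.268/0.00377 = 71.1.
Without the predator, H → K = 27. Since 27 < 71.1, the predator cannot invade.

Threshold H = 71.1; K < 71.1, so no, the predator goes extinct.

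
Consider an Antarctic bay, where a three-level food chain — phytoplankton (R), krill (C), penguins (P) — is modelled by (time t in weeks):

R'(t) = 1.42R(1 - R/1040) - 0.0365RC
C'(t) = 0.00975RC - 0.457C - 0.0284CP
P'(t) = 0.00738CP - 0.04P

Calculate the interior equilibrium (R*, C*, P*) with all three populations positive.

From dP/dt = 0: 0.00738C* = 0.04, so C* = 5.42.
From dR/dt = 0: 1.42(1 - R*/1040) = 0.0365·5.42, giving R* = 1040·(1 - 0.139) = 895.
From dC/dt = 0: 0.00975·895 - 0.457 = 0.0284P*, so P* = 8.27/0.0284 = 291.

R* ≈ 895, C* ≈ 5.42, P* ≈ 291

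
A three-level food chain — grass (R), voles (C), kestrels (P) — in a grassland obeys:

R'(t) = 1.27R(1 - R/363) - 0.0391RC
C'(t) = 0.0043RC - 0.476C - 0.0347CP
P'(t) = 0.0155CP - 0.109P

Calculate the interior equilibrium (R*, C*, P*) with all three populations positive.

R* ≈ 284, C* ≈ 7.03, P* ≈ 21.5

From dP/dt = 0: 0.0155C* = 0.109, so C* = 7.03.
From dR/dt = 0: 1.27(1 - R*/363) = 0.0391·7.03, giving R* = 363·(1 - 0.217) = 284.
From dC/dt = 0: 0.0043·284 - 0.476 = 0.0347P*, so P* = 0.747/0.0347 = 21.5.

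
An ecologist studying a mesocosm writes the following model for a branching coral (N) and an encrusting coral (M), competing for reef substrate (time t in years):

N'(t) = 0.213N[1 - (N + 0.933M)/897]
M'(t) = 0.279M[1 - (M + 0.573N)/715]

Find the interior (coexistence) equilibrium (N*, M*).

N* ≈ 494, M* ≈ 432

Setting both brackets to zero gives the nullclines N + 0.933M = 897 and 0.573N + M = 715.
Substituting M = 715 - 0.573N into the first: N(1 - 0.933·0.573) = 897 - 0.933·715.
So N* = 230/0.465 = 494, and then M* = 715 - 0.573·494 = 432.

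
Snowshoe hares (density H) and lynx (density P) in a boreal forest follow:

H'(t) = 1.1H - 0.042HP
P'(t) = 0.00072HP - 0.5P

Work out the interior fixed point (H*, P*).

Set dP/dt = 0 with P > 0: 0.00072H - 0.5 = 0, so H* = 0.5/0.00072 = 694.
Set dH/dt = 0 with H > 0: 1.1 - 0.042P = 0, so P* = 1.1/0.042 = 26.2.

H* ≈ 694, P* ≈ 26.2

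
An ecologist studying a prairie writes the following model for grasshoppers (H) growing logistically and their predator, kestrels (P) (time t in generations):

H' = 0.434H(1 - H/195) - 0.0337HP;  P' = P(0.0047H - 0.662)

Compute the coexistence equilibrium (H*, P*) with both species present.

H* ≈ 141, P* ≈ 3.58

From dP/dt = 0 with P > 0: 0.0047H* = 0.662, so H* = 141.
Substitute into dH/dt = 0: 0.434(1 - 141/195) = 0.0337P*.
The bracket is 0.278, giving P* = 0.121/0.0337 = 3.58.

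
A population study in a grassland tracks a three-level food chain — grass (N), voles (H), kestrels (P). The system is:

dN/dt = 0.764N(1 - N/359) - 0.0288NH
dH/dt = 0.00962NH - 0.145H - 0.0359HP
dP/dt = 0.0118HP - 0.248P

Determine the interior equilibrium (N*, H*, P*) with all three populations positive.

From dP/dt = 0: 0.0118H* = 0.248, so H* = 21.
From dN/dt = 0: 0.764(1 - N*/359) = 0.0288·21, giving N* = 359·(1 - 0.792) = 74.6.
From dH/dt = 0: 0.00962·74.6 - 0.145 = 0.0359P*, so P* = 0.572/0.0359 = 15.9.

N* ≈ 74.6, H* ≈ 21, P* ≈ 15.9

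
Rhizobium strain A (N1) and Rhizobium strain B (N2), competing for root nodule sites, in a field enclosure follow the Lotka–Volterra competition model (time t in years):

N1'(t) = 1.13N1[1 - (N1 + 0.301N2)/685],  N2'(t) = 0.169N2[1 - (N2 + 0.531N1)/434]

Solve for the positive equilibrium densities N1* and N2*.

N1* ≈ 660, N2* ≈ 83.6

Setting both brackets to zero gives the nullclines N1 + 0.301N2 = 685 and 0.531N1 + N2 = 434.
Substituting N2 = 434 - 0.531N1 into the first: N1(1 - 0.301·0.531) = 685 - 0.301·434.
So N1* = 554/0.84 = 660, and then N2* = 434 - 0.531·660 = 83.6.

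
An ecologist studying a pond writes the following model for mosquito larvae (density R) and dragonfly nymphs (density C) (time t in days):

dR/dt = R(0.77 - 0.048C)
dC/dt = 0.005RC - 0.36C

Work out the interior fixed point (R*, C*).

Set dC/dt = 0 with C > 0: 0.005R - 0.36 = 0, so R* = 0.36/0.005 = 72.
Set dR/dt = 0 with R > 0: 0.77 - 0.048C = 0, so C* = 0.77/0.048 = 16.

R* ≈ 72, C* ≈ 16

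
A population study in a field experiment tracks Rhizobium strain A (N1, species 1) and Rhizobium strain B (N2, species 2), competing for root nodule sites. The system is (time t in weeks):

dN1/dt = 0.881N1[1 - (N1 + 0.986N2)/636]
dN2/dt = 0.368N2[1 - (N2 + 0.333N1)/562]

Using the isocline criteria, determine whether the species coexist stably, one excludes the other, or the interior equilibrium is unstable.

stable coexistence

Compare the nullcline intercepts: K1/α12 = 636/0.986 = 645 > K2 = 562; K2/α21 = 562/0.333 = 1690 > K1 = 636.
Since both inequalities hold, each species can invade when rare, so the interior equilibrium is stable.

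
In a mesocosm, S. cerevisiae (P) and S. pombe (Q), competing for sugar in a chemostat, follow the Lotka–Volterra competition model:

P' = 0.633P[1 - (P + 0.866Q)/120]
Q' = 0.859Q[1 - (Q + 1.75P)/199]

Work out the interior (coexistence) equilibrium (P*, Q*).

Setting both brackets to zero gives the nullclines P + 0.866Q = 120 and 1.75P + Q = 199.
Substituting Q = 199 - 1.75P into the first: P(1 - 0.866·1.75) = 120 - 0.866·199.
So P* = -52.3/-0.516 = 102, and then Q* = 199 - 1.75·102 = 21.3.

P* ≈ 102, Q* ≈ 21.3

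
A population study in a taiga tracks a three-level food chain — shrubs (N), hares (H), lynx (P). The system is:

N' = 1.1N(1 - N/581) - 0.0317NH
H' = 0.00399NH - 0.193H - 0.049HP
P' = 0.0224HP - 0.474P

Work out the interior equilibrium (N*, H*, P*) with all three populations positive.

From dP/dt = 0: 0.0224H* = 0.474, so H* = 21.2.
From dN/dt = 0: 1.1(1 - N*/581) = 0.0317·21.2, giving N* = 581·(1 - 0.61) = 227.
From dH/dt = 0: 0.00399·227 - 0.193 = 0.049P*, so P* = 0.712/0.049 = 14.5.

N* ≈ 227, H* ≈ 21.2, P* ≈ 14.5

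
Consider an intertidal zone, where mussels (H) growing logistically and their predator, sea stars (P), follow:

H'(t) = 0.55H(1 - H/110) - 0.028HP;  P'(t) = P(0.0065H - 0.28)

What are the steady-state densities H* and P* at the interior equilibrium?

H* ≈ 43.1, P* ≈ 12

From dP/dt = 0 with P > 0: 0.0065H* = 0.28, so H* = 43.1.
Substitute into dH/dt = 0: 0.55(1 - 43.1/110) = 0.028P*.
The bracket is 0.608, giving P* = 0.335/0.028 = 12.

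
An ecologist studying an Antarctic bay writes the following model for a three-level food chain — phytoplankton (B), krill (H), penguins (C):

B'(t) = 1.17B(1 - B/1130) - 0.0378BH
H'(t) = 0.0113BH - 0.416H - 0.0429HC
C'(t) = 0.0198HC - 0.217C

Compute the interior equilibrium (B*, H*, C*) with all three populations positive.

From dC/dt = 0: 0.0198H* = 0.217, so H* = 11.
From dB/dt = 0: 1.17(1 - B*/1130) = 0.0378·11, giving B* = 1130·(1 - 0.354) = 730.
From dH/dt = 0: 0.0113·730 - 0.416 = 0.0429C*, so C* = 7.83/0.0429 = 183.

B* ≈ 730, H* ≈ 11, C* ≈ 183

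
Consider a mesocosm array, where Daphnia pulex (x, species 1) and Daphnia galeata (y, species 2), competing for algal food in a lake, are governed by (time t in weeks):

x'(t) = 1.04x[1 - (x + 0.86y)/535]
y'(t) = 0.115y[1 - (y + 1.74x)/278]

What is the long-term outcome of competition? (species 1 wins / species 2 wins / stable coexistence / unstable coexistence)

species 1 excludes species 2

Compare the nullcline intercepts: K1/α12 = 535/0.86 = 622 > K2 = 278; K2/α21 = 278/1.74 = 160 < K1 = 535.
Since the inequalities point opposite ways, species 1 can invade but species 2 cannot.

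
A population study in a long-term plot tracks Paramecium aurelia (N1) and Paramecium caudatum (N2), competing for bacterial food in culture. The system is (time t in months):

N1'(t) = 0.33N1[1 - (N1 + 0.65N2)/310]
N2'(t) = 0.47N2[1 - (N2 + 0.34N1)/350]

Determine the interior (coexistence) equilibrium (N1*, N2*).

N1* ≈ 106, N2* ≈ 314

Setting both brackets to zero gives the nullclines N1 + 0.65N2 = 310 and 0.34N1 + N2 = 350.
Substituting N2 = 350 - 0.34N1 into the first: N1(1 - 0.65·0.34) = 310 - 0.65·350.
So N1* = 82.5/0.779 = 106, and then N2* = 350 - 0.34·106 = 314.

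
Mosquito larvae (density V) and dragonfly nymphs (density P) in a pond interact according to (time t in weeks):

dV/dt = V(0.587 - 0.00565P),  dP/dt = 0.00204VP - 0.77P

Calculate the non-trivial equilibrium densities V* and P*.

V* ≈ 377, P* ≈ 104

Set dP/dt = 0 with P > 0: 0.00204V - 0.77 = 0, so V* = 0.77/0.00204 = 377.
Set dV/dt = 0 with V > 0: 0.587 - 0.00565P = 0, so P* = 0.587/0.00565 = 104.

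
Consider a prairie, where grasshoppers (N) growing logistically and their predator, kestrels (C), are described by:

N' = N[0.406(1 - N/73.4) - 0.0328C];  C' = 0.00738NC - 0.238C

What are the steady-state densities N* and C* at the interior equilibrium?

N* ≈ 32.2, C* ≈ 6.94

From dC/dt = 0 with C > 0: 0.00738N* = 0.238, so N* = 32.2.
Substitute into dN/dt = 0: 0.406(1 - 32.2/73.4) = 0.0328C*.
The bracket is 0.561, giving C* = 0.228/0.0328 = 6.94.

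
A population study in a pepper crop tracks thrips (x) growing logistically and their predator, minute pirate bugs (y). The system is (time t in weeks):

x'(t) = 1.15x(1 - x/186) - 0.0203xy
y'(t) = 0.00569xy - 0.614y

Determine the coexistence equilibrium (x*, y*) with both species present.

x* ≈ 108, y* ≈ 23.8

From dy/dt = 0 with y > 0: 0.00569x* = 0.614, so x* = 108.
Substitute into dx/dt = 0: 1.15(1 - 108/186) = 0.0203y*.
The bracket is 0.42, giving y* = 0.483/0.0203 = 23.8.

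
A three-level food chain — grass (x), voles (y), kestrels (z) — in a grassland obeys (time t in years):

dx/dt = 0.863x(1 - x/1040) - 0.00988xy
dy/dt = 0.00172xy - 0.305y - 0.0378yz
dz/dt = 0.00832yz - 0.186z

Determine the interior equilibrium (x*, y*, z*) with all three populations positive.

x* ≈ 774, y* ≈ 22.4, z* ≈ 27.1

From dz/dt = 0: 0.00832y* = 0.186, so y* = 22.4.
From dx/dt = 0: 0.863(1 - x*/1040) = 0.00988·22.4, giving x* = 1040·(1 - 0.256) = 774.
From dy/dt = 0: 0.00172·774 - 0.305 = 0.0378z*, so z* = 1.03/0.0378 = 27.1.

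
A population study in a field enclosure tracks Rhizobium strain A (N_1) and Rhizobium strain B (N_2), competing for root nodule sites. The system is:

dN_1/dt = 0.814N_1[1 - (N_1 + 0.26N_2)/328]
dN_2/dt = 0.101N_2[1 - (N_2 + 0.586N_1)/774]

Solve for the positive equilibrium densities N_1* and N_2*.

N_1* ≈ 150, N_2* ≈ 686

Setting both brackets to zero gives the nullclines N_1 + 0.26N_2 = 328 and 0.586N_1 + N_2 = 774.
Substituting N_2 = 774 - 0.586N_1 into the first: N_1(1 - 0.26·0.586) = 328 - 0.26·774.
So N_1* = 127/0.848 = 150, and then N_2* = 774 - 0.586·150 = 686.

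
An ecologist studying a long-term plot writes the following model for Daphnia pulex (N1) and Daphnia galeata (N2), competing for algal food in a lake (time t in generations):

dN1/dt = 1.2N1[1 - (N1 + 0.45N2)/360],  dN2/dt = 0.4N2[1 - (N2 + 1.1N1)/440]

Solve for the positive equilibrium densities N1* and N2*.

Setting both brackets to zero gives the nullclines N1 + 0.45N2 = 360 and 1.1N1 + N2 = 440.
Substituting N2 = 440 - 1.1N1 into the first: N1(1 - 0.45·1.1) = 360 - 0.45·440.
So N1* = 162/0.505 = 321, and then N2* = 440 - 1.1·321 = 87.1.

N1* ≈ 321, N2* ≈ 87.1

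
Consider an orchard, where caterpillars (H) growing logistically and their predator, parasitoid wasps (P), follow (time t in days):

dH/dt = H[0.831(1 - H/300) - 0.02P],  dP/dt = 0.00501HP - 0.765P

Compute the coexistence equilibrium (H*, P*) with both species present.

From dP/dt = 0 with P > 0: 0.00501H* = 0.765, so H* = 153.
Substitute into dH/dt = 0: 0.831(1 - 153/300) = 0.02P*.
The bracket is 0.491, giving P* = 0.408/0.02 = 20.4.

H* ≈ 153, P* ≈ 20.4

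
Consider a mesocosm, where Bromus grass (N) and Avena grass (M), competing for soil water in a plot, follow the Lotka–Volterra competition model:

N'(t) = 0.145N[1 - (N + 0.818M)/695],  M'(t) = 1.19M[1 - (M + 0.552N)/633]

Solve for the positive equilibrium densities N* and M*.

Setting both brackets to zero gives the nullclines N + 0.818M = 695 and 0.552N + M = 633.
Substituting M = 633 - 0.552N into the first: N(1 - 0.818·0.552) = 695 - 0.818·633.
So N* = 177/0.548 = 323, and then M* = 633 - 0.552·323 = 455.

N* ≈ 323, M* ≈ 455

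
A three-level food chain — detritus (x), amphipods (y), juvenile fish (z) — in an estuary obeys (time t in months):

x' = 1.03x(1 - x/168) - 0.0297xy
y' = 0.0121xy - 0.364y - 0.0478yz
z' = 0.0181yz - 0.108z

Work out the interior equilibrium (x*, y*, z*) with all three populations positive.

x* ≈ 139, y* ≈ 5.97, z* ≈ 27.6

From dz/dt = 0: 0.0181y* = 0.108, so y* = 5.97.
From dx/dt = 0: 1.03(1 - x*/168) = 0.0297·5.97, giving x* = 168·(1 - 0.172) = 139.
From dy/dt = 0: 0.0121·139 - 0.364 = 0.0478z*, so z* = 1.32/0.0478 = 27.6.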